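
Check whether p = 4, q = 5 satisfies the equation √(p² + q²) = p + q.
Fails

Substituting p = 4, q = 5:

LHS = √(4² + 5²) = √(41) ≈ 6.403
RHS = 4 + 5 = 9

LHS ≠ RHS, so the equation does not hold at this point.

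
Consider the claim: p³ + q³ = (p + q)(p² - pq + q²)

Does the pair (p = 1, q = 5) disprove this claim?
No

Substituting p = 1, q = 5:
LHS = 1³ + 5³ = 126
RHS = (1 + 5)(1² - 1·5 + 5²) = 126

The sides agree, so this pair does not disprove the claim.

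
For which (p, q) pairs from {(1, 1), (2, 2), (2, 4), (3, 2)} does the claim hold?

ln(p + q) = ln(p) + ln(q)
(2, 2)

Testing each pair:
(1, 1): LHS = ln(2) ≈ 0.6931, RHS = 0 → fails
(2, 2): LHS = ln(4) ≈ 1.386, RHS = 2·ln(2) ≈ 1.386 → holds
(2, 4): LHS = ln(6) ≈ 1.792, RHS = ln(2) + ln(4) ≈ 2.079 → fails
(3, 2): LHS = ln(5) ≈ 1.609, RHS = ln(2) + ln(3) ≈ 1.792 → fails

1 of 4 pairs satisfies the claim.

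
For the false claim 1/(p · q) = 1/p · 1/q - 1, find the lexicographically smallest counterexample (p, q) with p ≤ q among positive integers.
(p, q) = (1, 1)

Substituting (1, 1) into the claim:
LHS = 1/(1 · 1) = 1
RHS = 1/1 · 1/1 - 1 = 0

Since LHS ≠ RHS, this pair disproves the claim, and no lexicographically smaller pair (p ≤ q, positive integers) does.

For instance (1, 7) is also a counterexample (LHS = 1/7, RHS = -6/7), but it's lexicographically larger.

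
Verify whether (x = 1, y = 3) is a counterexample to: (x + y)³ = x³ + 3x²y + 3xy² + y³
Substituting x = 1, y = 3:
LHS = (1 + 3)³ = 64
RHS = 1³ + 3·1²·3 + 3·1·3² + 3³ = 64

The sides agree, so this pair does not disprove the claim.

Answer: No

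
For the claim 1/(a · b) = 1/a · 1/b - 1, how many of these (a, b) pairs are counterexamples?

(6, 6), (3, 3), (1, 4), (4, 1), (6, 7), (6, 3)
6

Testing each pair:
(6, 6): LHS = 1/36, RHS = -35/36 → counterexample
(3, 3): LHS = 1/9, RHS = -8/9 → counterexample
(1, 4): LHS = 1/4, RHS = -3/4 → counterexample
(4, 1): LHS = 1/4, RHS = -3/4 → counterexample
(6, 7): LHS = 1/42, RHS = -41/42 → counterexample
(6, 3): LHS = 1/18, RHS = -17/18 → counterexample

That makes 6 counterexamples.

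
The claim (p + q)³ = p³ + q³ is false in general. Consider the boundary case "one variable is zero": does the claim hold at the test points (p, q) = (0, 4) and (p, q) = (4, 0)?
Yes, holds at both test points

At (0, 4): LHS = 64, RHS = 64 → equal
At (4, 0): LHS = 64, RHS = 64 → equal

So the claim does hold at both of these boundary points, even though it is not an identity.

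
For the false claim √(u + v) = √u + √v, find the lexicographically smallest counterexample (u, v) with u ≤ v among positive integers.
(u, v) = (1, 1)

Substituting (1, 1) into the claim:
LHS = √(1 + 1) = √(2) ≈ 1.414
RHS = √1 + √1 = 2

Since LHS ≠ RHS, this pair disproves the claim, and no lexicographically smaller pair (u ≤ v, positive integers) does.

For instance (1, 5) is also a counterexample (LHS = √(6) ≈ 2.449, RHS = 1 + √(5) ≈ 3.236), but it's lexicographically larger.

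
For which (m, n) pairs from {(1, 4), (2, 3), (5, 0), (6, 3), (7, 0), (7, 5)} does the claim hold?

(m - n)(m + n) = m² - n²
All pairs

Testing each pair:
(1, 4): LHS = -15, RHS = -15 → holds
(2, 3): LHS = -5, RHS = -5 → holds
(5, 0): LHS = 25, RHS = 25 → holds
(6, 3): LHS = 27, RHS = 27 → holds
(7, 0): LHS = 49, RHS = 49 → holds
(7, 5): LHS = 24, RHS = 24 → holds

Every pair satisfies the claim.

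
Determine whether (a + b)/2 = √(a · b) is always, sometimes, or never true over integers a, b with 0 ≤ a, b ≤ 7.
Sometimes true

It holds at (a, b) = (1, 1) (both sides equal 1), but fails at (a, b) = (4, 3) (LHS = 7/2, RHS = 2·√(3) ≈ 3.464).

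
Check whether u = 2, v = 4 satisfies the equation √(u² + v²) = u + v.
Substituting u = 2, v = 4:

LHS = √(2² + 4²) = 2·√(5) ≈ 4.472
RHS = 2 + 4 = 6

LHS ≠ RHS, so the equation does not hold at this point.

Answer: Fails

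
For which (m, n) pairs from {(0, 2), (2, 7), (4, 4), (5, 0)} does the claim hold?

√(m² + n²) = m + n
Testing each pair:
(0, 2): LHS = 2, RHS = 2 → holds
(2, 7): LHS = √(53) ≈ 7.28, RHS = 9 → fails
(4, 4): LHS = 4·√(2) ≈ 5.657, RHS = 8 → fails
(5, 0): LHS = 5, RHS = 5 → holds

2 of 4 pairs satisfy the claim.

Answer: (0, 2), (5, 0)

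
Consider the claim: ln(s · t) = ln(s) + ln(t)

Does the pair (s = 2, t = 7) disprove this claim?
No

Substituting s = 2, t = 7:
LHS = ln(2 · 7) = ln(14) ≈ 2.639
RHS = ln(2) + ln(7) ≈ 2.639

The sides agree, so this pair does not disprove the claim.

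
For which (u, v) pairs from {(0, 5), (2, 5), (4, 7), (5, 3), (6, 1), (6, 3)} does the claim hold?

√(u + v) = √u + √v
(0, 5)

Testing each pair:
(0, 5): LHS = √(5) ≈ 2.236, RHS = √(5) ≈ 2.236 → holds
(2, 5): LHS = √(7) ≈ 2.646, RHS = √(2) + √(5) ≈ 3.65 → fails
(4, 7): LHS = √(11) ≈ 3.317, RHS = 2 + √(7) ≈ 4.646 → fails
(5, 3): LHS = 2·√(2) ≈ 2.828, RHS = √(3) + √(5) ≈ 3.968 → fails
(6, 1): LHS = √(7) ≈ 2.646, RHS = 1 + √(6) ≈ 3.449 → fails
(6, 3): LHS = 3, RHS = √(3) + √(6) ≈ 4.182 → fails

1 of 6 pairs satisfies the claim.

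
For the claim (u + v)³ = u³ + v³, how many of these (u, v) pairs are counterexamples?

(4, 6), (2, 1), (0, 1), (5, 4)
3

Testing each pair:
(4, 6): LHS = 1000, RHS = 280 → counterexample
(2, 1): LHS = 27, RHS = 9 → counterexample
(0, 1): LHS = 1, RHS = 1 → satisfies claim
(5, 4): LHS = 729, RHS = 189 → counterexample

That makes 3 counterexamples.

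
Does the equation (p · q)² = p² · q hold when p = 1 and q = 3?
Substituting p = 1, q = 3:

LHS = (1 · 3)² = 9
RHS = 1² · 3 = 3

LHS ≠ RHS, so the equation does not hold at this point.

Answer: Fails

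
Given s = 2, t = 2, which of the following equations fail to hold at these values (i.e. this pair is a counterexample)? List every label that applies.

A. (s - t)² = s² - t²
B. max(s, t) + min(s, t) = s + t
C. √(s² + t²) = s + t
C

Evaluating each claim at the given values:
A. LHS = 0, RHS = 0 → holds here (LHS = RHS)
B. LHS = 4, RHS = 4 → holds here (LHS = RHS)
C. LHS = 2·√(2) ≈ 2.828, RHS = 4 → fails here (LHS ≠ RHS)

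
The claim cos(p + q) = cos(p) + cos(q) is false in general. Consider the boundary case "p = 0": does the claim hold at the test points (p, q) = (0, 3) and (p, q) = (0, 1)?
At (0, 3): LHS = cos(3) ≈ -0.99 ≠ RHS = cos(3) + 1 ≈ 0.01001
At (0, 1): LHS = cos(1) ≈ 0.5403 ≠ RHS = cos(1) + 1 ≈ 1.54

Answer: No, fails at both test points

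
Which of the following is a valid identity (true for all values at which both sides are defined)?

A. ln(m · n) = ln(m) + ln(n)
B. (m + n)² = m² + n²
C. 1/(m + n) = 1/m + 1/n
A: holds — e.g. at (3, 5), both sides equal ln(15) ≈ 2.708.
B: fails at (6, 7) — LHS = 169, RHS = 85.
C: fails at (1, 4) — LHS = 1/5, RHS = 5/4.

Answer: A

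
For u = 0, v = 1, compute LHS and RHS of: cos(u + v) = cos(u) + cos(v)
LHS = cos(0 + 1) = cos(1) ≈ 0.5403
RHS = cos(0) + cos(1) = cos(1) + 1 ≈ 1.54

LHS ≠ RHS (they differ by about 1), so the equation does not hold here.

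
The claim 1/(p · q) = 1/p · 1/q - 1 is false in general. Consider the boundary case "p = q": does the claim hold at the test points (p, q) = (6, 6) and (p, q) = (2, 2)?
At (6, 6): LHS = 1/36 ≠ RHS = -35/36
At (2, 2): LHS = 1/4 ≠ RHS = -3/4

Answer: No, fails at both test points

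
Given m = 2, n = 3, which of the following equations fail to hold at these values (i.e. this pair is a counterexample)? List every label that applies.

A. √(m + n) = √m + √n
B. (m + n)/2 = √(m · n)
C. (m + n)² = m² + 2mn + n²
Evaluating each claim at the given values:
A. LHS = √(5) ≈ 2.236, RHS = √(2) + √(3) ≈ 3.146 → fails here (LHS ≠ RHS)
B. LHS = 5/2, RHS = √(6) ≈ 2.449 → fails here (LHS ≠ RHS)
C. LHS = 25, RHS = 25 → holds here (LHS = RHS)

Answer: A, B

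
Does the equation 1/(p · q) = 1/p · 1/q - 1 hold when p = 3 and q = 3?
Fails

Substituting p = 3, q = 3:

LHS = 1/(3 · 3) = 1/9
RHS = 1/3 · 1/3 - 1 = -8/9

LHS ≠ RHS, so the equation does not hold at this point.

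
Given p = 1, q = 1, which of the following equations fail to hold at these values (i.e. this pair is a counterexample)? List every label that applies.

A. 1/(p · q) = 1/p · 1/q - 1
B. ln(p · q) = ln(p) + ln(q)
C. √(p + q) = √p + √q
Evaluating each claim at the given values:
A. LHS = 1, RHS = 0 → fails here (LHS ≠ RHS)
B. LHS = 0, RHS = 0 → holds here (LHS = RHS)
C. LHS = √(2) ≈ 1.414, RHS = 2 → fails here (LHS ≠ RHS)

Answer: A, C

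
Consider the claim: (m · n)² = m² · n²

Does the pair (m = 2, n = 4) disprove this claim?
Substituting m = 2, n = 4:
LHS = (2 · 4)² = 64
RHS = 2² · 4² = 64

The sides agree, so this pair does not disprove the claim.

Answer: No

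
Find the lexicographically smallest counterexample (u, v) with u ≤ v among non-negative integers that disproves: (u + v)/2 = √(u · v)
(u, v) = (0, 1)

At (0, 0): both sides equal 0, so it holds there.

Substituting (0, 1) into the claim:
LHS = (0 + 1)/2 = 1/2
RHS = √(0 · 1) = 0

Since LHS ≠ RHS, this pair disproves the claim, and no lexicographically smaller pair (u ≤ v, non-negative integers) does.

For instance (2, 4) is also a counterexample (LHS = 3, RHS = 2·√(2) ≈ 2.828), but it's lexicographically larger.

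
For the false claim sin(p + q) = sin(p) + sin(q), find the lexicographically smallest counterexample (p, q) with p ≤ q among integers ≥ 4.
Substituting (4, 4) into the claim:
LHS = sin(4 + 4) = sin(8) ≈ 0.9894
RHS = sin(4) + sin(4) = 2·sin(4) ≈ -1.514

Since LHS ≠ RHS, this pair disproves the claim, and no lexicographically smaller pair (p ≤ q, integers ≥ 4) does.

For instance (4, 5) is also a counterexample (LHS = sin(9) ≈ 0.4121, RHS = sin(5) + sin(4) ≈ -1.716), but it's lexicographically larger.

Answer: (p, q) = (4, 4)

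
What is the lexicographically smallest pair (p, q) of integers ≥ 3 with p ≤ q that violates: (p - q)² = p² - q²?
(p, q) = (3, 4)

At (3, 3): both sides equal 0, so it holds there.

Substituting (3, 4) into the claim:
LHS = (3 - 4)² = 1
RHS = 3² - 4² = -7

Since LHS ≠ RHS, this pair disproves the claim, and no lexicographically smaller pair (p ≤ q, integers ≥ 3) does.

For instance (5, 6) is also a counterexample (LHS = 1, RHS = -11), but it's lexicographically larger.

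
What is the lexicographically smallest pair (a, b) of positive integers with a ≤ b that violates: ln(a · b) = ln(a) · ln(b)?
Substituting (1, 2) into the claim:
LHS = ln(1 · 2) = ln(2) ≈ 0.6931
RHS = ln(1) · ln(2) = 0

Since LHS ≠ RHS, this pair disproves the claim, and no lexicographically smaller pair (a ≤ b, positive integers) does.

For instance (5, 7) is also a counterexample (LHS = ln(35) ≈ 3.555, RHS = ln(5)·ln(7) ≈ 3.132), but it's lexicographically larger.

Answer: (a, b) = (1, 2)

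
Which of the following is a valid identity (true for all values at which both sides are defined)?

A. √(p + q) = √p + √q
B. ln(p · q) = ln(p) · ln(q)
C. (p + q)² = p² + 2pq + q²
A: fails at (1, 5) — LHS = √(6) ≈ 2.449, RHS = 1 + √(5) ≈ 3.236.
B: fails at (4, 6) — LHS = ln(24) ≈ 3.178, RHS = ln(4)·ln(6) ≈ 2.484.
C: holds — e.g. at (2, 4), both sides equal 36.

Answer: C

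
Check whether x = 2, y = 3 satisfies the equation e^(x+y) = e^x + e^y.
Fails

Substituting x = 2, y = 3:

LHS = e^(2+3) = e^5 ≈ 148.4
RHS = e^2 + e^3 ≈ 27.47

LHS ≠ RHS, so the equation does not hold at this point.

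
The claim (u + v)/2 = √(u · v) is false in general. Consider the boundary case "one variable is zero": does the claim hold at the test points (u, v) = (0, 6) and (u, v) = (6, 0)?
At (0, 6): LHS = 3 ≠ RHS = 0
At (6, 0): LHS = 3 ≠ RHS = 0

Answer: No, fails at both test points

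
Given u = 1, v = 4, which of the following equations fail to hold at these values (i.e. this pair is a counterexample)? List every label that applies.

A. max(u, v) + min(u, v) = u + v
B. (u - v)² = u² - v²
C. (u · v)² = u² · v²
B

Evaluating each claim at the given values:
A. LHS = 5, RHS = 5 → holds here (LHS = RHS)
B. LHS = 9, RHS = -15 → fails here (LHS ≠ RHS)
C. LHS = 16, RHS = 16 → holds here (LHS = RHS)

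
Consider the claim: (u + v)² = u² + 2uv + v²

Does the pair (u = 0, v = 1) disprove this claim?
Substituting u = 0, v = 1:
LHS = (0 + 1)² = 1
RHS = 0² + 2·0·1 + 1² = 1

The sides agree, so this pair does not disprove the claim.

Answer: No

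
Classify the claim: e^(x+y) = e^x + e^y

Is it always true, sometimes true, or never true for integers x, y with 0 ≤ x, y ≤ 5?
The claim fails for every pair in the range. For instance at (x, y) = (1, 1): LHS = e^2 ≈ 7.389, RHS = 2·e ≈ 5.437.

Answer: Never true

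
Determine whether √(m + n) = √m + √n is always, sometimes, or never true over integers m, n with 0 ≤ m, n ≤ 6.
Sometimes true

It holds at (m, n) = (1, 0) (both sides equal 1), but fails at (m, n) = (2, 1) (LHS = √(3) ≈ 1.732, RHS = 1 + √(2) ≈ 2.414).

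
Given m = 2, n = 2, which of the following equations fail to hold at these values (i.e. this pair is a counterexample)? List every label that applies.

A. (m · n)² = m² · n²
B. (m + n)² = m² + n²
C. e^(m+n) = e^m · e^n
B

Evaluating each claim at the given values:
A. LHS = 16, RHS = 16 → holds here (LHS = RHS)
B. LHS = 16, RHS = 8 → fails here (LHS ≠ RHS)
C. LHS = e^4 ≈ 54.6, RHS = e^4 ≈ 54.6 → holds here (LHS = RHS)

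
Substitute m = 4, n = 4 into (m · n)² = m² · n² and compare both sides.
LHS = (4 · 4)² = 256
RHS = 4² · 4² = 256

LHS = RHS: the two sides agree.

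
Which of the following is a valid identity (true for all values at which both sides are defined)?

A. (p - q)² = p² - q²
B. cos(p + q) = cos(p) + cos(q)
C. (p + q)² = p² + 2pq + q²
A: fails at (1, 2) — LHS = 1, RHS = -3.
B: fails at (3, 5) — LHS = cos(8) ≈ -0.1455, RHS = cos(3) + cos(5) ≈ -0.7063.
C: holds — e.g. at (4, 6), both sides equal 100.

Answer: C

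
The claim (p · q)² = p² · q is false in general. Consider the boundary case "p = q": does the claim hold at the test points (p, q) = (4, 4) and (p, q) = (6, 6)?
At (4, 4): LHS = 256 ≠ RHS = 64
At (6, 6): LHS = 1296 ≠ RHS = 216

Answer: No, fails at both test points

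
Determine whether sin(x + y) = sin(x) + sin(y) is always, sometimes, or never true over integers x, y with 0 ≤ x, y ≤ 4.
Sometimes true

It holds at (x, y) = (1, 0) (both sides equal sin(1) ≈ 0.8415), but fails at (x, y) = (3, 1) (LHS = sin(4) ≈ -0.7568, RHS = sin(3) + sin(1) ≈ 0.9826).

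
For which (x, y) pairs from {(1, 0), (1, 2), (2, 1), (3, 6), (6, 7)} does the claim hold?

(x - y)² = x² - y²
(1, 0)

Testing each pair:
(1, 0): LHS = 1, RHS = 1 → holds
(1, 2): LHS = 1, RHS = -3 → fails
(2, 1): LHS = 1, RHS = 3 → fails
(3, 6): LHS = 9, RHS = -27 → fails
(6, 7): LHS = 1, RHS = -13 → fails

1 of 5 pairs satisfies the claim.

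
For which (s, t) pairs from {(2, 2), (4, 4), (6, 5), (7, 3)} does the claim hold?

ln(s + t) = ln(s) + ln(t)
Testing each pair:
(2, 2): LHS = ln(4) ≈ 1.386, RHS = 2·ln(2) ≈ 1.386 → holds
(4, 4): LHS = ln(8) ≈ 2.079, RHS = 2·ln(4) ≈ 2.773 → fails
(6, 5): LHS = ln(11) ≈ 2.398, RHS = ln(5) + ln(6) ≈ 3.401 → fails
(7, 3): LHS = ln(10) ≈ 2.303, RHS = ln(3) + ln(7) ≈ 3.045 → fails

1 of 4 pairs satisfies the claim.

Answer: (2, 2)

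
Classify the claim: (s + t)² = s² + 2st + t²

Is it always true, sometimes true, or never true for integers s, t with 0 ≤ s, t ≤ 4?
The identity holds for every pair in the range. For instance at (s, t) = (3, 2): both sides equal 25.

Answer: Always true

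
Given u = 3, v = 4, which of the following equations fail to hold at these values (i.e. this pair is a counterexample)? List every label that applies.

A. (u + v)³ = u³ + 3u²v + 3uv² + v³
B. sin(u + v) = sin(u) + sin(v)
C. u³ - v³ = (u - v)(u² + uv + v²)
B

Evaluating each claim at the given values:
A. LHS = 343, RHS = 343 → holds here (LHS = RHS)
B. LHS = sin(7) ≈ 0.657, RHS = sin(4) + sin(3) ≈ -0.6157 → fails here (LHS ≠ RHS)
C. LHS = -37, RHS = -37 → holds here (LHS = RHS)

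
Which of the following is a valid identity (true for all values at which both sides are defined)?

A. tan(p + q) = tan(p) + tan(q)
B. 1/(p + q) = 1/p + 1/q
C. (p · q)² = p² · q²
A: fails at (3, 3) — LHS = tan(6) ≈ -0.291, RHS = 2·tan(3) ≈ -0.2851.
B: fails at (4, 4) — LHS = 1/8, RHS = 1/2.
C: holds — e.g. at (4, 4), both sides equal 256.

Answer: C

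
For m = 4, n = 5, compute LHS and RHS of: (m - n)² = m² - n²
LHS = (4 - 5)² = 1
RHS = 4² - 5² = -9

LHS ≠ RHS, so the equation does not hold here.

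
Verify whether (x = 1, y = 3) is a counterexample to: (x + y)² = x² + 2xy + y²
No

Substituting x = 1, y = 3:
LHS = (1 + 3)² = 16
RHS = 1² + 2·1·3 + 3² = 16

The sides agree, so this pair does not disprove the claim.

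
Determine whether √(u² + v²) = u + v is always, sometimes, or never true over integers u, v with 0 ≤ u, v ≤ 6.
It holds at (u, v) = (5, 0) (both sides equal 5), but fails at (u, v) = (1, 3) (LHS = √(10) ≈ 3.162, RHS = 4).

Answer: Sometimes true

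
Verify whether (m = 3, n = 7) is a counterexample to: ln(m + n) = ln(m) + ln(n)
Yes

Substituting m = 3, n = 7:
LHS = ln(3 + 7) = ln(10) ≈ 2.303
RHS = ln(3) + ln(7) ≈ 3.045

Since LHS ≠ RHS, this pair disproves the claim.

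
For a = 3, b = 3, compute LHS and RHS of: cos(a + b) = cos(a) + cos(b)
LHS = cos(3 + 3) = cos(6) ≈ 0.9602
RHS = cos(3) + cos(3) = 2·cos(3) ≈ -1.98

LHS ≠ RHS (they differ by about 2.94), so the equation does not hold here.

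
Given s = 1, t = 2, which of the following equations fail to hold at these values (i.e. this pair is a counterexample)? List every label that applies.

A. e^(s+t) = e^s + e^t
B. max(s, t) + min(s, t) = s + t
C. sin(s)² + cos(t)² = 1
Evaluating each claim at the given values:
A. LHS = e^3 ≈ 20.09, RHS = e + e^2 ≈ 10.11 → fails here (LHS ≠ RHS)
B. LHS = 3, RHS = 3 → holds here (LHS = RHS)
C. LHS = cos(2)² + sin(1)² ≈ 0.8813, RHS = 1 → fails here (LHS ≠ RHS)

Answer: A, C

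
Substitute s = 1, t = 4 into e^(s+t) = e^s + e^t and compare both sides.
LHS = e^(1+4) = e^5 ≈ 148.4
RHS = e^1 + e^4 = e + e^4 ≈ 57.32

LHS ≠ RHS (they differ by about 91.1), so the equation does not hold here.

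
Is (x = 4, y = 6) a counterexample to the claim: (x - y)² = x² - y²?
Yes

Substituting x = 4, y = 6:
LHS = (4 - 6)² = 4
RHS = 4² - 6² = -20

Since LHS ≠ RHS, this pair disproves the claim.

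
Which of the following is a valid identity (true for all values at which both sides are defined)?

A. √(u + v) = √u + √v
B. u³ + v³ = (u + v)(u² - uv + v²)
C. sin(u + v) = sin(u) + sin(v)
A: fails at (5, 5) — LHS = √(10) ≈ 3.162, RHS = 2·√(5) ≈ 4.472.
B: holds — e.g. at (5, 5), both sides equal 250.
C: fails at (1, 1) — LHS = sin(2) ≈ 0.9093, RHS = 2·sin(1) ≈ 1.683.

Answer: B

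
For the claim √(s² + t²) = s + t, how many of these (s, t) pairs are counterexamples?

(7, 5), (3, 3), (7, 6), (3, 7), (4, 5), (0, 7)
Testing each pair:
(7, 5): LHS = √(74) ≈ 8.602, RHS = 12 → counterexample
(3, 3): LHS = 3·√(2) ≈ 4.243, RHS = 6 → counterexample
(7, 6): LHS = √(85) ≈ 9.22, RHS = 13 → counterexample
(3, 7): LHS = √(58) ≈ 7.616, RHS = 10 → counterexample
(4, 5): LHS = √(41) ≈ 6.403, RHS = 9 → counterexample
(0, 7): LHS = 7, RHS = 7 → satisfies claim

That makes 5 counterexamples.

Answer: 5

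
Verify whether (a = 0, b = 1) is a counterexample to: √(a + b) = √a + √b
Substituting a = 0, b = 1:
LHS = √(0 + 1) = 1
RHS = √0 + √1 = 1

The sides agree, so this pair does not disprove the claim.

Answer: No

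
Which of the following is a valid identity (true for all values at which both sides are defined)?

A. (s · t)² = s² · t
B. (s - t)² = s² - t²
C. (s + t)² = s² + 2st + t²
A: fails at (3, 4) — LHS = 144, RHS = 36.
B: fails at (5, 8) — LHS = 9, RHS = -39.
C: holds — e.g. at (6, 7), both sides equal 169.

Answer: C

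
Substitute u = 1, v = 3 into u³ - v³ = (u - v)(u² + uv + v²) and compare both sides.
LHS = 1³ - 3³ = -26
RHS = (1 - 3)(1² + 1·3 + 3²) = -26

LHS = RHS: the two sides agree.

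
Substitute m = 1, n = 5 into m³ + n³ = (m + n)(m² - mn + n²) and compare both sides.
LHS = 1³ + 5³ = 126
RHS = (1 + 5)(1² - 1·5 + 5²) = 126

LHS = RHS: the two sides agree.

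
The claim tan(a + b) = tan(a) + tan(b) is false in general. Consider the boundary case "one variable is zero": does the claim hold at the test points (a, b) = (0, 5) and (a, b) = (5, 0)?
At (0, 5): LHS = tan(5) ≈ -3.381, RHS = tan(5) ≈ -3.381 → equal
At (5, 0): LHS = tan(5) ≈ -3.381, RHS = tan(5) ≈ -3.381 → equal

So the claim does hold at both of these boundary points, even though it is not an identity.

Answer: Yes, holds at both test points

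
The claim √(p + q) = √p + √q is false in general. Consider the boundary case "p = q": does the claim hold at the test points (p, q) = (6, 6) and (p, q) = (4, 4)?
At (6, 6): LHS = 2·√(3) ≈ 3.464 ≠ RHS = 2·√(6) ≈ 4.899
At (4, 4): LHS = 2·√(2) ≈ 2.828 ≠ RHS = 4

Answer: No, fails at both test points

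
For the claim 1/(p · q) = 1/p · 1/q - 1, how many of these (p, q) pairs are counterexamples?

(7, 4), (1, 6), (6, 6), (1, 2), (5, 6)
Testing each pair:
(7, 4): LHS = 1/28, RHS = -27/28 → counterexample
(1, 6): LHS = 1/6, RHS = -5/6 → counterexample
(6, 6): LHS = 1/36, RHS = -35/36 → counterexample
(1, 2): LHS = 1/2, RHS = -1/2 → counterexample
(5, 6): LHS = 1/30, RHS = -29/30 → counterexample

That makes 5 counterexamples.

Answer: 5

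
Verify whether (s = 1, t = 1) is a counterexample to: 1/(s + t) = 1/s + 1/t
Substituting s = 1, t = 1:
LHS = 1/(1 + 1) = 1/2
RHS = 1/1 + 1/1 = 2

Since LHS ≠ RHS, this pair disproves the claim.

Answer: Yes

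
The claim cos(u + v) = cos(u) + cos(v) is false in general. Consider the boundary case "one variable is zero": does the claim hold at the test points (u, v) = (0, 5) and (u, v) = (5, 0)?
At (0, 5): LHS = cos(5) ≈ 0.2837 ≠ RHS = cos(5) + 1 ≈ 1.284
At (5, 0): LHS = cos(5) ≈ 0.2837 ≠ RHS = cos(5) + 1 ≈ 1.284

Answer: No, fails at both test points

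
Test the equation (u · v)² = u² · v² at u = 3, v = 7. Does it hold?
Substituting u = 3, v = 7:

LHS = (3 · 7)² = 441
RHS = 3² · 7² = 441

LHS = RHS, so the equation holds at this point.

Answer: Holds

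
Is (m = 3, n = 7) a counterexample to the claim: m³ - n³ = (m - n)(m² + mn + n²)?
Substituting m = 3, n = 7:
LHS = 3³ - 7³ = -316
RHS = (3 - 7)(3² + 3·7 + 7²) = -316

The sides agree, so this pair does not disprove the claim.

Answer: No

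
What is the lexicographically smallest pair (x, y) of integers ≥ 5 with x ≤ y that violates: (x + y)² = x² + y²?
(x, y) = (5, 5)

Substituting (5, 5) into the claim:
LHS = (5 + 5)² = 100
RHS = 5² + 5² = 50

Since LHS ≠ RHS, this pair disproves the claim, and no lexicographically smaller pair (x ≤ y, integers ≥ 5) does.

For instance (8, 9) is also a counterexample (LHS = 289, RHS = 145), but it's lexicographically larger.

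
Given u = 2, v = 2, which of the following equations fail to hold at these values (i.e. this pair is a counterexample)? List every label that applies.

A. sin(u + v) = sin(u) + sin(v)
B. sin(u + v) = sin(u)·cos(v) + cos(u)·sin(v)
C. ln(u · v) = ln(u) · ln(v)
A, C

Evaluating each claim at the given values:
A. LHS = sin(4) ≈ -0.7568, RHS = 2·sin(2) ≈ 1.819 → fails here (LHS ≠ RHS)
B. LHS = sin(4) ≈ -0.7568, RHS = 2·sin(2)·cos(2) ≈ -0.7568 → holds here (LHS = RHS)
C. LHS = ln(4) ≈ 1.386, RHS = ln(2)² ≈ 0.4805 → fails here (LHS ≠ RHS)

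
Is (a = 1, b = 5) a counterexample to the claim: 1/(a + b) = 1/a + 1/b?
Substituting a = 1, b = 5:
LHS = 1/(1 + 5) = 1/6
RHS = 1/1 + 1/5 = 6/5

Since LHS ≠ RHS, this pair disproves the claim.

Answer: Yes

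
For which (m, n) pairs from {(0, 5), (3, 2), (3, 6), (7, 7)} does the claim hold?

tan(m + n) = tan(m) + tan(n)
Testing each pair:
(0, 5): LHS = tan(5) ≈ -3.381, RHS = tan(5) ≈ -3.381 → holds
(3, 2): LHS = tan(5) ≈ -3.381, RHS = tan(2) + tan(3) ≈ -2.328 → fails
(3, 6): LHS = tan(9) ≈ -0.4523, RHS = tan(6) + tan(3) ≈ -0.4336 → fails
(7, 7): LHS = tan(14) ≈ 7.245, RHS = 2·tan(7) ≈ 1.743 → fails

1 of 4 pairs satisfies the claim.

Answer: (0, 5)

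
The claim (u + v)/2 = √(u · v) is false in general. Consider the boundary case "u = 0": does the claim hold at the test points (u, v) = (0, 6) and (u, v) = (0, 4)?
At (0, 6): LHS = 3 ≠ RHS = 0
At (0, 4): LHS = 2 ≠ RHS = 0

Answer: No, fails at both test points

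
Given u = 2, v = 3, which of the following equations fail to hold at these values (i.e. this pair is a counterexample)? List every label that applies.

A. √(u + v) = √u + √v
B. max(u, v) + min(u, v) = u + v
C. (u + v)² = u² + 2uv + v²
Evaluating each claim at the given values:
A. LHS = √(5) ≈ 2.236, RHS = √(2) + √(3) ≈ 3.146 → fails here (LHS ≠ RHS)
B. LHS = 5, RHS = 5 → holds here (LHS = RHS)
C. LHS = 25, RHS = 25 → holds here (LHS = RHS)

Answer: A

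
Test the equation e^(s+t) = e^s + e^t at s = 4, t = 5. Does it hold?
Substituting s = 4, t = 5:

LHS = e^(4+5) = e^9 ≈ 8103
RHS = e^4 + e^5 ≈ 203

LHS ≠ RHS, so the equation does not hold at this point.

Answer: Fails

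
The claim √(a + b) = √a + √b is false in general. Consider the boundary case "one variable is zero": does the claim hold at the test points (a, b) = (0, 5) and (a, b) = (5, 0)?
At (0, 5): LHS = √(5) ≈ 2.236, RHS = √(5) ≈ 2.236 → equal
At (5, 0): LHS = √(5) ≈ 2.236, RHS = √(5) ≈ 2.236 → equal

So the claim does hold at both of these boundary points, even though it is not an identity.

Answer: Yes, holds at both test points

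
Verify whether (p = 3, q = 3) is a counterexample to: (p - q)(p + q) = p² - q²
Substituting p = 3, q = 3:
LHS = (3 - 3)(3 + 3) = 0
RHS = 3² - 3² = 0

The sides agree, so this pair does not disprove the claim.

Answer: No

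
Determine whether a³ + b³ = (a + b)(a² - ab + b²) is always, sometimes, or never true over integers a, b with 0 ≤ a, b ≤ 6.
Always true

The identity holds for every pair in the range. For instance at (a, b) = (6, 1): both sides equal 217.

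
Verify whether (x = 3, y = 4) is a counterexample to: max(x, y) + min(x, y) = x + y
No

Substituting x = 3, y = 4:
LHS = max(3, 4) + min(3, 4) = 7
RHS = 3 + 4 = 7

The sides agree, so this pair does not disprove the claim.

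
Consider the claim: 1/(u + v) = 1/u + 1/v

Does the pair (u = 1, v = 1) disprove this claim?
Yes

Substituting u = 1, v = 1:
LHS = 1/(1 + 1) = 1/2
RHS = 1/1 + 1/1 = 2

Since LHS ≠ RHS, this pair disproves the claim.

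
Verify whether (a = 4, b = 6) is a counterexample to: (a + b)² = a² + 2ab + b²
No

Substituting a = 4, b = 6:
LHS = (4 + 6)² = 100
RHS = 4² + 2·4·6 + 6² = 100

The sides agree, so this pair does not disprove the claim.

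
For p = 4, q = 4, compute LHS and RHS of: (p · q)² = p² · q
LHS = (4 · 4)² = 256
RHS = 4² · 4 = 64

LHS ≠ RHS, so the equation does not hold here.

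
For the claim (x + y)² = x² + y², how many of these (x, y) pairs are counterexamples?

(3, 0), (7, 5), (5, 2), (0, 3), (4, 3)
Testing each pair:
(3, 0): LHS = 9, RHS = 9 → satisfies claim
(7, 5): LHS = 144, RHS = 74 → counterexample
(5, 2): LHS = 49, RHS = 29 → counterexample
(0, 3): LHS = 9, RHS = 9 → satisfies claim
(4, 3): LHS = 49, RHS = 25 → counterexample

That makes 3 counterexamples.

Answer: 3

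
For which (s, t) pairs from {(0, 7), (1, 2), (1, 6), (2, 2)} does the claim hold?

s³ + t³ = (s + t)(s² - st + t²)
All pairs

Testing each pair:
(0, 7): LHS = 343, RHS = 343 → holds
(1, 2): LHS = 9, RHS = 9 → holds
(1, 6): LHS = 217, RHS = 217 → holds
(2, 2): LHS = 16, RHS = 16 → holds

Every pair satisfies the claim.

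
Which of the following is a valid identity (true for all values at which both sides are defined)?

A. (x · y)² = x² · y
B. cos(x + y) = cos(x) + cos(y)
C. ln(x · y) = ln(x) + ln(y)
A: fails at (3, 3) — LHS = 81, RHS = 27.
B: fails at (5, 8) — LHS = cos(13) ≈ 0.9074, RHS = cos(8) + cos(5) ≈ 0.1382.
C: holds — e.g. at (1, 5), both sides equal ln(5) ≈ 1.609.

Answer: C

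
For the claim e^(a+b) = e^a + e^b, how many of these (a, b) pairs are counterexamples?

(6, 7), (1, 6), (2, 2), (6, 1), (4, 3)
Testing each pair:
(6, 7): LHS = e^13 ≈ 442413.4, RHS = e^6 + e^7 ≈ 1500 → counterexample
(1, 6): LHS = e^7 ≈ 1097, RHS = e + e^6 ≈ 406.1 → counterexample
(2, 2): LHS = e^4 ≈ 54.6, RHS = 2·e^2 ≈ 14.78 → counterexample
(6, 1): LHS = e^7 ≈ 1097, RHS = e + e^6 ≈ 406.1 → counterexample
(4, 3): LHS = e^7 ≈ 1097, RHS = e^3 + e^4 ≈ 74.68 → counterexample

That makes 5 counterexamples.

Answer: 5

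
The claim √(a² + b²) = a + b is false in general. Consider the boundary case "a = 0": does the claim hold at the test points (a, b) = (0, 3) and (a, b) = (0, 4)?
Yes, holds at both test points

At (0, 3): LHS = 3, RHS = 3 → equal
At (0, 4): LHS = 4, RHS = 4 → equal

So the claim does hold at both of these boundary points, even though it is not an identity.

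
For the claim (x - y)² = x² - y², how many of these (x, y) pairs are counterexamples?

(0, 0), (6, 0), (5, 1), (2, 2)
Testing each pair:
(0, 0): LHS = 0, RHS = 0 → satisfies claim
(6, 0): LHS = 36, RHS = 36 → satisfies claim
(5, 1): LHS = 16, RHS = 24 → counterexample
(2, 2): LHS = 0, RHS = 0 → satisfies claim

That makes 1 counterexample.

Answer: 1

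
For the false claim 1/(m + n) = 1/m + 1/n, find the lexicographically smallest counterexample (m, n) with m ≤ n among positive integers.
(m, n) = (1, 1)

Substituting (1, 1) into the claim:
LHS = 1/(1 + 1) = 1/2
RHS = 1/1 + 1/1 = 2

Since LHS ≠ RHS, this pair disproves the claim, and no lexicographically smaller pair (m ≤ n, positive integers) does.

For instance (1, 6) is also a counterexample (LHS = 1/7, RHS = 7/6), but it's lexicographically larger.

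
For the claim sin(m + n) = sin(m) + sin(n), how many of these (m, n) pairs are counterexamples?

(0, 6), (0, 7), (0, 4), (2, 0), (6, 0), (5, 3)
Testing each pair:
(0, 6): LHS = sin(6) ≈ -0.2794, RHS = sin(6) ≈ -0.2794 → satisfies claim
(0, 7): LHS = sin(7) ≈ 0.657, RHS = sin(7) ≈ 0.657 → satisfies claim
(0, 4): LHS = sin(4) ≈ -0.7568, RHS = sin(4) ≈ -0.7568 → satisfies claim
(2, 0): LHS = sin(2) ≈ 0.9093, RHS = sin(2) ≈ 0.9093 → satisfies claim
(6, 0): LHS = sin(6) ≈ -0.2794, RHS = sin(6) ≈ -0.2794 → satisfies claim
(5, 3): LHS = sin(8) ≈ 0.9894, RHS = sin(5) + sin(3) ≈ -0.8178 → counterexample

That makes 1 counterexample.

Answer: 1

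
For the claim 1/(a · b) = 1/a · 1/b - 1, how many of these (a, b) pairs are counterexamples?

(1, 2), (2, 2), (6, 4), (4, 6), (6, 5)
5

Testing each pair:
(1, 2): LHS = 1/2, RHS = -1/2 → counterexample
(2, 2): LHS = 1/4, RHS = -3/4 → counterexample
(6, 4): LHS = 1/24, RHS = -23/24 → counterexample
(4, 6): LHS = 1/24, RHS = -23/24 → counterexample
(6, 5): LHS = 1/30, RHS = -29/30 → counterexample

That makes 5 counterexamples.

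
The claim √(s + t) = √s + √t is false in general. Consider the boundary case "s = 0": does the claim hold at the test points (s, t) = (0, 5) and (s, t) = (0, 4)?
Yes, holds at both test points

At (0, 5): LHS = √(5) ≈ 2.236, RHS = √(5) ≈ 2.236 → equal
At (0, 4): LHS = 2, RHS = 2 → equal

So the claim does hold at both of these boundary points, even though it is not an identity.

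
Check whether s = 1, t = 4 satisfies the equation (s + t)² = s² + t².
Fails

Substituting s = 1, t = 4:

LHS = (1 + 4)² = 25
RHS = 1² + 4² = 17

LHS ≠ RHS, so the equation does not hold at this point.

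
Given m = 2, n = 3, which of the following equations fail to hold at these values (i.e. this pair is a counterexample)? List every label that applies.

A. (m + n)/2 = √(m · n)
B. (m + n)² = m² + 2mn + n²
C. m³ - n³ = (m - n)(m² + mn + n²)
A

Evaluating each claim at the given values:
A. LHS = 5/2, RHS = √(6) ≈ 2.449 → fails here (LHS ≠ RHS)
B. LHS = 25, RHS = 25 → holds here (LHS = RHS)
C. LHS = -19, RHS = -19 → holds here (LHS = RHS)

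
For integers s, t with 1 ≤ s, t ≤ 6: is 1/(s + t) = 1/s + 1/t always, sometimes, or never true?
The claim fails for every pair in the range. For instance at (s, t) = (2, 1): LHS = 1/3, RHS = 3/2.

Answer: Never true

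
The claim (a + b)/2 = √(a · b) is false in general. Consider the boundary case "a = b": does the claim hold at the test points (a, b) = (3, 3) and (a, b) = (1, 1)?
Yes, holds at both test points

At (3, 3): LHS = 3, RHS = 3 → equal
At (1, 1): LHS = 1, RHS = 1 → equal

So the claim does hold at both of these boundary points, even though it is not an identity.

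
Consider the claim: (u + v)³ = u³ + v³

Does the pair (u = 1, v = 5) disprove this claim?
Substituting u = 1, v = 5:
LHS = (1 + 5)³ = 216
RHS = 1³ + 5³ = 126

Since LHS ≠ RHS, this pair disproves the claim.

Answer: Yes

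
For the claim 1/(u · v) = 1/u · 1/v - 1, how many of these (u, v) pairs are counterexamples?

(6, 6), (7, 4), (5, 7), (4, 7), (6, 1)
5

Testing each pair:
(6, 6): LHS = 1/36, RHS = -35/36 → counterexample
(7, 4): LHS = 1/28, RHS = -27/28 → counterexample
(5, 7): LHS = 1/35, RHS = -34/35 → counterexample
(4, 7): LHS = 1/28, RHS = -27/28 → counterexample
(6, 1): LHS = 1/6, RHS = -5/6 → counterexample

That makes 5 counterexamples.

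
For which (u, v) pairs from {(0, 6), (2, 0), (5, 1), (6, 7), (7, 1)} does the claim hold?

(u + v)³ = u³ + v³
(0, 6), (2, 0)

Testing each pair:
(0, 6): LHS = 216, RHS = 216 → holds
(2, 0): LHS = 8, RHS = 8 → holds
(5, 1): LHS = 216, RHS = 126 → fails
(6, 7): LHS = 2197, RHS = 559 → fails
(7, 1): LHS = 512, RHS = 344 → fails

2 of 5 pairs satisfy the claim.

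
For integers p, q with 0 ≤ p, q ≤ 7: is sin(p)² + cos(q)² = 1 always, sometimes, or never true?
It holds at (p, q) = (6, 6) (both sides equal 1), but fails at (p, q) = (2, 6) (LHS = sin(2)² + cos(6)² ≈ 1.749, RHS = 1).

Answer: Sometimes true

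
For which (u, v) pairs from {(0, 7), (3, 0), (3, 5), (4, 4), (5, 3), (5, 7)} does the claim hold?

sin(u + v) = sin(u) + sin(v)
Testing each pair:
(0, 7): LHS = sin(7) ≈ 0.657, RHS = sin(7) ≈ 0.657 → holds
(3, 0): LHS = sin(3) ≈ 0.1411, RHS = sin(3) ≈ 0.1411 → holds
(3, 5): LHS = sin(8) ≈ 0.9894, RHS = sin(5) + sin(3) ≈ -0.8178 → fails
(4, 4): LHS = sin(8) ≈ 0.9894, RHS = 2·sin(4) ≈ -1.514 → fails
(5, 3): LHS = sin(8) ≈ 0.9894, RHS = sin(5) + sin(3) ≈ -0.8178 → fails
(5, 7): LHS = sin(12) ≈ -0.5366, RHS = sin(5) + sin(7) ≈ -0.3019 → fails

2 of 6 pairs satisfy the claim.

Answer: (0, 7), (3, 0)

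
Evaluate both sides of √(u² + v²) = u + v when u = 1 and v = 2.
LHS = √(1² + 2²) = √(5) ≈ 2.236
RHS = 1 + 2 = 3

LHS ≠ RHS (they differ by about 0.7639), so the equation does not hold here.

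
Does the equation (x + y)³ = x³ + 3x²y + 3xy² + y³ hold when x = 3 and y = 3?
Substituting x = 3, y = 3:

LHS = (3 + 3)³ = 216
RHS = 3³ + 3·3²·3 + 3·3·3² + 3³ = 216

LHS = RHS, so the equation holds at this point.

Answer: Holds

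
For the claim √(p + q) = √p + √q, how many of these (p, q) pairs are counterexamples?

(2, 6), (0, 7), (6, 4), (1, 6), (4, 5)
4

Testing each pair:
(2, 6): LHS = 2·√(2) ≈ 2.828, RHS = √(2) + √(6) ≈ 3.864 → counterexample
(0, 7): LHS = √(7) ≈ 2.646, RHS = √(7) ≈ 2.646 → satisfies claim
(6, 4): LHS = √(10) ≈ 3.162, RHS = 2 + √(6) ≈ 4.449 → counterexample
(1, 6): LHS = √(7) ≈ 2.646, RHS = 1 + √(6) ≈ 3.449 → counterexample
(4, 5): LHS = 3, RHS = 2 + √(5) ≈ 4.236 → counterexample

That makes 4 counterexamples.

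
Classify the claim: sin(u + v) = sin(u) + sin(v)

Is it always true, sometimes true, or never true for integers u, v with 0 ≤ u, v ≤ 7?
Sometimes true

It holds at (u, v) = (6, 0) (both sides equal sin(6) ≈ -0.2794), but fails at (u, v) = (3, 1) (LHS = sin(4) ≈ -0.7568, RHS = sin(3) + sin(1) ≈ 0.9826).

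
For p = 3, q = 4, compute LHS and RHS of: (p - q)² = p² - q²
LHS = (3 - 4)² = 1
RHS = 3² - 4² = -7

LHS ≠ RHS, so the equation does not hold here.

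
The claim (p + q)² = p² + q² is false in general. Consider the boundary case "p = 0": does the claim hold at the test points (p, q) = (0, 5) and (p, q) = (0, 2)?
At (0, 5): LHS = 25, RHS = 25 → equal
At (0, 2): LHS = 4, RHS = 4 → equal

So the claim does hold at both of these boundary points, even though it is not an identity.

Answer: Yes, holds at both test points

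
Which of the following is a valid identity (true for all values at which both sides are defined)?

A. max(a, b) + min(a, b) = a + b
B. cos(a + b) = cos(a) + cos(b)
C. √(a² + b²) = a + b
A: holds — e.g. at (3, 7), both sides equal 10.
B: fails at (4, 5) — LHS = cos(9) ≈ -0.9111, RHS = cos(4) + cos(5) ≈ -0.37.
C: fails at (4, 4) — LHS = 4·√(2) ≈ 5.657, RHS = 8.

Answer: A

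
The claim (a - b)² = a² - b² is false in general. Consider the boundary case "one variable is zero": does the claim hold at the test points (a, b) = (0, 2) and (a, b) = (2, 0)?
At (0, 2): LHS = 4 ≠ RHS = -4
At (2, 0): LHS = 4, RHS = 4 → equal

Answer: Only at (2, 0)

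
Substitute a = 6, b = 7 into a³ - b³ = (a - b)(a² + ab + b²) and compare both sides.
LHS = 6³ - 7³ = -127
RHS = (6 - 7)(6² + 6·7 + 7²) = -127

LHS = RHS: the two sides agree.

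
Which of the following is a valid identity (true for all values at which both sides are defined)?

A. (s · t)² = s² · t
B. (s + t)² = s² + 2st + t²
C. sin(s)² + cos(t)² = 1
A: fails at (3, 7) — LHS = 441, RHS = 63.
B: holds — e.g. at (2, 5), both sides equal 49.
C: fails at (1, 3) — LHS = sin(1)² + cos(3)² ≈ 1.688, RHS = 1.

Answer: B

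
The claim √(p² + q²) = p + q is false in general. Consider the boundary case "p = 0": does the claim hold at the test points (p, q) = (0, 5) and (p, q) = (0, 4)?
Yes, holds at both test points

At (0, 5): LHS = 5, RHS = 5 → equal
At (0, 4): LHS = 4, RHS = 4 → equal

So the claim does hold at both of these boundary points, even though it is not an identity.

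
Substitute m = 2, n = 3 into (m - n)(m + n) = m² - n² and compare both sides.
LHS = (2 - 3)(2 + 3) = -5
RHS = 2² - 3² = -5

LHS = RHS: the two sides agree.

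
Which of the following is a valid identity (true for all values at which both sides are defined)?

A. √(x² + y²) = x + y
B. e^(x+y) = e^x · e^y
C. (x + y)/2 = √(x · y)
A: fails at (2, 5) — LHS = √(29) ≈ 5.385, RHS = 7.
B: holds — e.g. at (2, 7), both sides equal e^9 ≈ 8103.
C: fails at (2, 5) — LHS = 7/2, RHS = √(10) ≈ 3.162.

Answer: B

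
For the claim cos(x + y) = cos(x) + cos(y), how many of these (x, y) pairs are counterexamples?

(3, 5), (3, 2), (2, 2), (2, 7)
Testing each pair:
(3, 5): LHS = cos(8) ≈ -0.1455, RHS = cos(3) + cos(5) ≈ -0.7063 → counterexample
(3, 2): LHS = cos(5) ≈ 0.2837, RHS = cos(3) + cos(2) ≈ -1.406 → counterexample
(2, 2): LHS = cos(4) ≈ -0.6536, RHS = 2·cos(2) ≈ -0.8323 → counterexample
(2, 7): LHS = cos(9) ≈ -0.9111, RHS = cos(2) + cos(7) ≈ 0.3378 → counterexample

That makes 4 counterexamples.

Answer: 4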